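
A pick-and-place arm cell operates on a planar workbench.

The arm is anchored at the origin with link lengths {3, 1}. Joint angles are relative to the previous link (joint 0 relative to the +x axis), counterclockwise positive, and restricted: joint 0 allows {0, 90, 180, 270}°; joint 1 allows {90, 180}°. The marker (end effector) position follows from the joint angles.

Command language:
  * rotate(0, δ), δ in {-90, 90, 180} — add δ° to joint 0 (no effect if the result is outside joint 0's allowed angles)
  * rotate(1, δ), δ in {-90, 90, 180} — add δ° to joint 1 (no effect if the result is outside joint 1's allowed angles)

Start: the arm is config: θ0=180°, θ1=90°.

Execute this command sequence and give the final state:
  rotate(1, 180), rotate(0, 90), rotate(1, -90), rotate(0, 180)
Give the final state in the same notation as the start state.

config: θ0=90°, θ1=90°

begin: config: θ0=180°, θ1=90°
1. rotate(1, 180) → config: θ0=180°, θ1=90°
2. rotate(0, 90) → config: θ0=270°, θ1=90°
3. rotate(1, -90) → config: θ0=270°, θ1=90°
4. rotate(0, 180) → config: θ0=90°, θ1=90°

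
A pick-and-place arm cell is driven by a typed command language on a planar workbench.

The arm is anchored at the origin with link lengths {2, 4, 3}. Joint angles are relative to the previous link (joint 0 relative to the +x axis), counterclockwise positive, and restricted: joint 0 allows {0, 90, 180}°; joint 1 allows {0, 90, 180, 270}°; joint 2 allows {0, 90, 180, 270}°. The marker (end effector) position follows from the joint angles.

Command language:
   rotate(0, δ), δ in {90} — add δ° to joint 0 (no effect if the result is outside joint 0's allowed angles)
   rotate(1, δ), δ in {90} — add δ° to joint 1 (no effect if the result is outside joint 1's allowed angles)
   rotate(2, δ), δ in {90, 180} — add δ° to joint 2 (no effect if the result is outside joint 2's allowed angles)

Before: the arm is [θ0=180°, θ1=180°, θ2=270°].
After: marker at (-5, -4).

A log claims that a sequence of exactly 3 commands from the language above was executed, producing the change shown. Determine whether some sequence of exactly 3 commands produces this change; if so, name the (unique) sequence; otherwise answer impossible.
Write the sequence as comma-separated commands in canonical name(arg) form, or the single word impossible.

t0: [θ0=180°, θ1=180°, θ2=270°]
t=1 rotate(1, 90) ⇒ [θ0=180°, θ1=270°, θ2=270°]
t=2 rotate(1, 90) ⇒ [θ0=180°, θ1=0°, θ2=270°]
t=3 rotate(1, 90) ⇒ [θ0=180°, θ1=90°, θ2=270°]
all 64 alternatives checked — unique.

rotate(1, 90), rotate(1, 90), rotate(1, 90)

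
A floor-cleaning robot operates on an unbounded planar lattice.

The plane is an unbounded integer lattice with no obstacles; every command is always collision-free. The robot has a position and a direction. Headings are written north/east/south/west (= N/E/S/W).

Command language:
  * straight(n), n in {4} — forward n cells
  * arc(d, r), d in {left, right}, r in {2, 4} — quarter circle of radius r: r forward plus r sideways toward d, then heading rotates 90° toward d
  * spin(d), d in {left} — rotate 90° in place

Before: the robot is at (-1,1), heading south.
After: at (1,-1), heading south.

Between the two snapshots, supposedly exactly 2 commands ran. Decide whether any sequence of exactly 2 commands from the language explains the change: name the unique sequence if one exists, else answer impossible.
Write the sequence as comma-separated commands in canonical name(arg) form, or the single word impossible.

spin(left), arc(right, 2)

key: order matters: swapping spin(left) and arc(right, 2) lands elsewhere
from: at (-1,1), heading south
t=1 spin(left) ⇒ at (-1,1), heading east
t=2 arc(right, 2) ⇒ at (1,-1), heading south
no other 2-command option fits: unique.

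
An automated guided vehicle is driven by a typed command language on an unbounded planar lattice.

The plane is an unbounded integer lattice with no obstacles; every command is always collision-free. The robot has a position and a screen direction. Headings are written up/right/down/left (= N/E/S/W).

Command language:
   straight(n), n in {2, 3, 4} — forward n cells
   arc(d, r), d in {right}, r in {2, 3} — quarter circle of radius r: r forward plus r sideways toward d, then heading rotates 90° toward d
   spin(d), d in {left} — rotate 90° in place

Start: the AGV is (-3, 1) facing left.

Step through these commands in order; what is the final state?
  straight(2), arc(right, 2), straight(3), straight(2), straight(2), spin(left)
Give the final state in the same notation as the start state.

start: (-3, 1) facing left
step 1 (straight(2)): (-5, 1) facing left
step 2 (arc(right, 2)): (-7, 3) facing up
step 3 (straight(3)): (-7, 6) facing up
step 4 (straight(2)): (-7, 8) facing up
step 5 (straight(2)): (-7, 10) facing up
step 6 (spin(left)): (-7, 10) facing left

(-7, 10) facing left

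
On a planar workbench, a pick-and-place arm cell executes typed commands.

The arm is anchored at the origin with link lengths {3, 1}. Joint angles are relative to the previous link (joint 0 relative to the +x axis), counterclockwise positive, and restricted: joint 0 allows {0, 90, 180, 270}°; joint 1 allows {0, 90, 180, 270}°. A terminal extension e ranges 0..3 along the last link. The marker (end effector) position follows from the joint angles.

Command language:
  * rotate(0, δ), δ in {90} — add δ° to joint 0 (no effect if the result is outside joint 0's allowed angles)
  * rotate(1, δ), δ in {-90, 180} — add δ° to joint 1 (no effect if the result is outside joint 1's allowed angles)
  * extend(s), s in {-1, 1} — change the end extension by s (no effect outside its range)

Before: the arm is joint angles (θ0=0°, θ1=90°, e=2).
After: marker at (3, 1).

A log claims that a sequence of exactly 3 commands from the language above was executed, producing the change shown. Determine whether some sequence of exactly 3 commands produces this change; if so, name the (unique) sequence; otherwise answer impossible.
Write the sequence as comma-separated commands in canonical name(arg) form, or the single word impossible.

extend(-1), extend(-1), extend(-1)

begin: joint angles (θ0=0°, θ1=90°, e=2)
step 1 (extend(-1)): joint angles (θ0=0°, θ1=90°, e=1)
step 2 (extend(-1)): joint angles (θ0=0°, θ1=90°, e=0)
step 3 (extend(-1)): joint angles (θ0=0°, θ1=90°, e=0)
no rival 3-sequence matches.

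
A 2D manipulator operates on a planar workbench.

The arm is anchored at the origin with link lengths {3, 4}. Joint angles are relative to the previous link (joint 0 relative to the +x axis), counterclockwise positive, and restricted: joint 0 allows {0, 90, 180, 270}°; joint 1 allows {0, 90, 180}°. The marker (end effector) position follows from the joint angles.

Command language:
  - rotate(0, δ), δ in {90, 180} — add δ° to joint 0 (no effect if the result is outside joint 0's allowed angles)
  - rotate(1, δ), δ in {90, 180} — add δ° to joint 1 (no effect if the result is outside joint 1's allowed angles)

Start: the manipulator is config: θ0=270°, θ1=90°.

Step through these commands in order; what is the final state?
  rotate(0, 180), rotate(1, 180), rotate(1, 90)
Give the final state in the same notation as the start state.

t0: config: θ0=270°, θ1=90°
[1] after rotate(0, 180): config: θ0=90°, θ1=90°
[2] after rotate(1, 180): config: θ0=90°, θ1=90°
[3] after rotate(1, 90): config: θ0=90°, θ1=180°

config: θ0=90°, θ1=180°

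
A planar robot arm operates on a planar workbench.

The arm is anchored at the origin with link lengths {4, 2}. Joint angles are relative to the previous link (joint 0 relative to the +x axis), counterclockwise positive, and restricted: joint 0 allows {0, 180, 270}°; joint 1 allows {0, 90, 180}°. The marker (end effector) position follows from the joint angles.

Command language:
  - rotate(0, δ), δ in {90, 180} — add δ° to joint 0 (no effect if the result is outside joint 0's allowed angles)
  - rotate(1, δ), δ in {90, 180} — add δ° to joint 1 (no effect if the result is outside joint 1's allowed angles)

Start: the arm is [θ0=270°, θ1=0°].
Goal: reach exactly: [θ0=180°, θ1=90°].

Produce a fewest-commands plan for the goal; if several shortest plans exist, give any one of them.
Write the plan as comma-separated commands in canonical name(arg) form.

rotate(1, 90), rotate(0, 90), rotate(0, 180)

start: [θ0=270°, θ1=0°]
step 1 (rotate(1, 90)): [θ0=270°, θ1=90°]
step 2 (rotate(0, 90)): [θ0=0°, θ1=90°]
step 3 (rotate(0, 180)): [θ0=180°, θ1=90°]
nothing shorter than 3 reaches the goal.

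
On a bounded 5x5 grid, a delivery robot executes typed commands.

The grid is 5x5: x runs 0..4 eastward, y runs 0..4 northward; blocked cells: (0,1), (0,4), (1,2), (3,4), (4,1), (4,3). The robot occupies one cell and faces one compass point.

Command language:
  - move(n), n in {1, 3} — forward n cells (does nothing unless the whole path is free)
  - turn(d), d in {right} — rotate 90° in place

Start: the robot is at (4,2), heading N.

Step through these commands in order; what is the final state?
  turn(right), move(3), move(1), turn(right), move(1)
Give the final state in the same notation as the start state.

start: at (4,2), heading N
[1] after turn(right): at (4,2), heading E
[2] after move(3): at (4,2), heading E
[3] after move(1): at (4,2), heading E
[4] after turn(right): at (4,2), heading S
[5] after move(1): at (4,2), heading S

at (4,2), heading S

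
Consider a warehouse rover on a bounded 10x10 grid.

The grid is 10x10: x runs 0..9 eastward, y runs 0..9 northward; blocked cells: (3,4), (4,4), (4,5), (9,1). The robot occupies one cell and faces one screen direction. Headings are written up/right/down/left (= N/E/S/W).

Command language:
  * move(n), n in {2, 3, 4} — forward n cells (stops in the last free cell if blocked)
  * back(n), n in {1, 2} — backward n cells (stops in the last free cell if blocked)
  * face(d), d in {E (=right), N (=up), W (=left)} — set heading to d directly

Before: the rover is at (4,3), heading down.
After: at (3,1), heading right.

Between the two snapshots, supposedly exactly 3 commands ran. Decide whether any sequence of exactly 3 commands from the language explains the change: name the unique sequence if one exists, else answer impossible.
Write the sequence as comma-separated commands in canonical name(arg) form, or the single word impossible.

key: running back(1) before move(2) would end elsewhere — order is forced
from: at (4,3), heading down
t=1 move(2) ⇒ at (4,1), heading down
t=2 face(E) ⇒ at (4,1), heading right
t=3 back(1) ⇒ at (3,1), heading right
no other 3-command option fits: unique.

move(2), face(E), back(1)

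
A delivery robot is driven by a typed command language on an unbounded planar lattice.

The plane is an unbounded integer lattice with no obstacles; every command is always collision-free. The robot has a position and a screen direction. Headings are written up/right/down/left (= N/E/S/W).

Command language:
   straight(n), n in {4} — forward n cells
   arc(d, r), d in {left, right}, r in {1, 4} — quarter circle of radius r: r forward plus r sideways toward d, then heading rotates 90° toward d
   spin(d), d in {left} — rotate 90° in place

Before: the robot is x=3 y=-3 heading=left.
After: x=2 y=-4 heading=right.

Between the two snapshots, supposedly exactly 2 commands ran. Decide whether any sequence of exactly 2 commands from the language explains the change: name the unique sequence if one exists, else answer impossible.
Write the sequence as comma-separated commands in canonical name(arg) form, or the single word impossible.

key: cell and facing (now E) both changed — the 2 commands mix motion and turning
t0: x=3 y=-3 heading=left
[1] after arc(left, 1): x=2 y=-4 heading=down
[2] after spin(left): x=2 y=-4 heading=right
uniquely the one of 36 2-step routes that fits.

arc(left, 1), spin(left)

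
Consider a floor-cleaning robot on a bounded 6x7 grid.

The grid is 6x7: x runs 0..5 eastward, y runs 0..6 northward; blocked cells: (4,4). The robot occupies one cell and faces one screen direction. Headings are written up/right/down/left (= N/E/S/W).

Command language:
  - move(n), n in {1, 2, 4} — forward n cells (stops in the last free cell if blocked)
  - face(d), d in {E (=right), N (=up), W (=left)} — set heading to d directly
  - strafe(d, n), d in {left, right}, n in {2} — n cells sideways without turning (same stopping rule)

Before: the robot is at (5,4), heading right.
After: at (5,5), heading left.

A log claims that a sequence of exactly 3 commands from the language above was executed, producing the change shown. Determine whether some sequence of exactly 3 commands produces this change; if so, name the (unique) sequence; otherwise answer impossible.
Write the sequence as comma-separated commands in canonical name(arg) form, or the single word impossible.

face(N), move(1), face(W)

key: order matters: swapping face(N) and face(W) lands elsewhere
t0: at (5,4), heading right
t=1 face(N) ⇒ at (5,4), heading up
t=2 move(1) ⇒ at (5,5), heading up
t=3 face(W) ⇒ at (5,5), heading left
no other 3-command option fits: unique.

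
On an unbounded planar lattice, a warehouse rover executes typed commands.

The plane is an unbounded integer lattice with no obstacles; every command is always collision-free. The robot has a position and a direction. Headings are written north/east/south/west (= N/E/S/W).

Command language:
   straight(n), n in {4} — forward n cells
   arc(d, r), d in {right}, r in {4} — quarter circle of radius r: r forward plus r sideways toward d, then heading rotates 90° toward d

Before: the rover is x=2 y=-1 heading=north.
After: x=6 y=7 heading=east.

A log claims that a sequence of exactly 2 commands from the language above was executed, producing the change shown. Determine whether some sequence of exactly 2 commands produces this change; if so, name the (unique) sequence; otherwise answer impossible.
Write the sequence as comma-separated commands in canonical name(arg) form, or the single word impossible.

key: running arc(right, 4) before straight(4) would end elsewhere — order is forced
initial: x=2 y=-1 heading=north
1. straight(4) → x=2 y=3 heading=north
2. arc(right, 4) → x=6 y=7 heading=east
all 4 alternatives checked — unique.

straight(4), arc(right, 4)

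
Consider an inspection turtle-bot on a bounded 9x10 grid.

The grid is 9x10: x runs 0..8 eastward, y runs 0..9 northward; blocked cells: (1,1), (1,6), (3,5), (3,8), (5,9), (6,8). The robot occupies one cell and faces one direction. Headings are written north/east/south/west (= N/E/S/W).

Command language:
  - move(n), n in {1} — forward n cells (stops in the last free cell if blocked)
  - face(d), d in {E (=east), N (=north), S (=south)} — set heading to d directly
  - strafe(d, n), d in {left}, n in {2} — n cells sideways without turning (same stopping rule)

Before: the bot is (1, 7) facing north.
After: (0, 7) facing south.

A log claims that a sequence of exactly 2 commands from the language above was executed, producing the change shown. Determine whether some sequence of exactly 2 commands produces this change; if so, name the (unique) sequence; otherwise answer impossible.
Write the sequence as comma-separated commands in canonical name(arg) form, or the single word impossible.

strafe(left, 2), face(S)

key: strafe(left, 2) runs into the grid edge before its full distance
from: (1, 7) facing north
[1] after strafe(left, 2): (0, 7) facing north
[2] after face(S): (0, 7) facing south
uniquely the one of 25 2-step routes that fits.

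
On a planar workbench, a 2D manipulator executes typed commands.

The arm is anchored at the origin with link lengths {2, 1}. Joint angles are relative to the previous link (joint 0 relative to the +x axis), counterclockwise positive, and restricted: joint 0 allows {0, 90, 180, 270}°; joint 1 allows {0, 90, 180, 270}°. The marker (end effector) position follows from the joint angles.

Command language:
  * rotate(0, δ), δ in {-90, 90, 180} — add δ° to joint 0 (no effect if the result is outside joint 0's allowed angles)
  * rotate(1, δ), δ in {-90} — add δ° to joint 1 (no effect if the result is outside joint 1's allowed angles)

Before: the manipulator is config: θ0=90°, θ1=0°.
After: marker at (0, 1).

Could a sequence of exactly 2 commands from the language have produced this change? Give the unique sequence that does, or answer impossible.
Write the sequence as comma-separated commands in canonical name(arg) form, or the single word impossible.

from: config: θ0=90°, θ1=0°
step 1 (rotate(1, -90)): config: θ0=90°, θ1=270°
step 2 (rotate(1, -90)): config: θ0=90°, θ1=180°
no other 2-command option fits: unique.

rotate(1, -90), rotate(1, -90)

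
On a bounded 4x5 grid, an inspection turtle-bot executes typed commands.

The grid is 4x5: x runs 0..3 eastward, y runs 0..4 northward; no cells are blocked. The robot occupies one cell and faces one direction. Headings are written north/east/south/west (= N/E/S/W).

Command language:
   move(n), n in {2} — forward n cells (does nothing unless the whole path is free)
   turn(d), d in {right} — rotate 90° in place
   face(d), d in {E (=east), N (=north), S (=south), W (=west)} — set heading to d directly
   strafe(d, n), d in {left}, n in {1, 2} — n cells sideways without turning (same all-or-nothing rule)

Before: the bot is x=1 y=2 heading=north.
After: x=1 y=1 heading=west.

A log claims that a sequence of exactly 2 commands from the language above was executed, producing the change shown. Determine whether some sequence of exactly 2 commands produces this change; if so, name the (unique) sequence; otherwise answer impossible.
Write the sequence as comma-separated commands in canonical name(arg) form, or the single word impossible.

key: order matters: swapping face(W) and strafe(left, 1) lands elsewhere
t0: x=1 y=2 heading=north
t=1 face(W) ⇒ x=1 y=2 heading=west
t=2 strafe(left, 1) ⇒ x=1 y=1 heading=west
all 64 alternatives checked — unique.

face(W), strafe(left, 1)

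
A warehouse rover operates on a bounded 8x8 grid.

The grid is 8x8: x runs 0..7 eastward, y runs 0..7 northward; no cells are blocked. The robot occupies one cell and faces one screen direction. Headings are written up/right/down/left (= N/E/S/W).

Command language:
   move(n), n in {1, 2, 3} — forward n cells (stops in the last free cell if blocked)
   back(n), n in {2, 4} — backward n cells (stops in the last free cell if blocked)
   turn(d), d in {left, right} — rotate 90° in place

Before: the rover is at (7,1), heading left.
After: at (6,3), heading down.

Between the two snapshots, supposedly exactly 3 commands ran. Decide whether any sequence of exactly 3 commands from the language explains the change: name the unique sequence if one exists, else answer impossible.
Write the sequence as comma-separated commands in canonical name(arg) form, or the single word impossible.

key: position moved to (6,3) AND the heading swung to S — translation plus rotation needed
begin: at (7,1), heading left
t=1 move(1) ⇒ at (6,1), heading left
t=2 turn(left) ⇒ at (6,1), heading down
t=3 back(2) ⇒ at (6,3), heading down
no rival 3-sequence matches.

move(1), turn(left), back(2)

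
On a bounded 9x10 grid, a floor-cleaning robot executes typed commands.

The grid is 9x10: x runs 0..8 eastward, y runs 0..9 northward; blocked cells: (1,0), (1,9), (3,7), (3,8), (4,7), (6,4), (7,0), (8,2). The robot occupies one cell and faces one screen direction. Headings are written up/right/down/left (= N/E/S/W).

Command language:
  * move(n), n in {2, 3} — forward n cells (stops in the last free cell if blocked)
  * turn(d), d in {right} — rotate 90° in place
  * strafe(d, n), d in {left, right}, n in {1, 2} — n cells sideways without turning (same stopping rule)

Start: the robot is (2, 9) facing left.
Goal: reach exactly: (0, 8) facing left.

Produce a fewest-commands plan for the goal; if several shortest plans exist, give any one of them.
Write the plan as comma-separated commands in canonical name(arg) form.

strafe(left, 1), move(2)

start: (2, 9) facing left
[1] after strafe(left, 1): (2, 8) facing left
[2] after move(2): (0, 8) facing left
shorter routes all fall short; 2 is best.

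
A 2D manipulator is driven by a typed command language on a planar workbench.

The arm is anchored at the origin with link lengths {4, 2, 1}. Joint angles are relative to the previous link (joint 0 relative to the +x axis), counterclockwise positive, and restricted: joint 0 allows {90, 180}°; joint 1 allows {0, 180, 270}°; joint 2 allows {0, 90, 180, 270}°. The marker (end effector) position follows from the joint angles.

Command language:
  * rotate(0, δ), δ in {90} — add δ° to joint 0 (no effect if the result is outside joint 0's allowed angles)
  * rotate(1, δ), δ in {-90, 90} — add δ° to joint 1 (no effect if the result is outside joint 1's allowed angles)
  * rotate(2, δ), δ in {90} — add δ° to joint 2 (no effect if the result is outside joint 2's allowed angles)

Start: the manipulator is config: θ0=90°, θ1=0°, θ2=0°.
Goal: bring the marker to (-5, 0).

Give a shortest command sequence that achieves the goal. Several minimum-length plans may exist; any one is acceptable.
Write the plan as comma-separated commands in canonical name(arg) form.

rotate(0, 90), rotate(2, 90), rotate(2, 90)

from: config: θ0=90°, θ1=0°, θ2=0°
1. rotate(0, 90) → config: θ0=180°, θ1=0°, θ2=0°
2. rotate(2, 90) → config: θ0=180°, θ1=0°, θ2=90°
3. rotate(2, 90) → config: θ0=180°, θ1=0°, θ2=180°
nothing shorter than 3 reaches the goal.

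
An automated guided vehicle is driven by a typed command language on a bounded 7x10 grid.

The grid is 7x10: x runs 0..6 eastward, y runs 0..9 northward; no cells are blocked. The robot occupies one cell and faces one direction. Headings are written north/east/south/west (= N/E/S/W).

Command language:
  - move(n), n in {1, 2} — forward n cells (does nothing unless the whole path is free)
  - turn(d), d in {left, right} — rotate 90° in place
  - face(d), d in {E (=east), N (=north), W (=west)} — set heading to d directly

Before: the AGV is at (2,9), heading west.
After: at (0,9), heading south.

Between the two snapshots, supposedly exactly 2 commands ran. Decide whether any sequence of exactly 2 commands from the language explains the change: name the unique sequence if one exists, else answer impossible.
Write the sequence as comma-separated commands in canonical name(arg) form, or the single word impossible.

key: position moved to (0,9) AND the heading swung to S — translation plus rotation needed
start: at (2,9), heading west
t=1 move(2) ⇒ at (0,9), heading west
t=2 turn(left) ⇒ at (0,9), heading south
no other 2-command option fits: unique.

move(2), turn(left)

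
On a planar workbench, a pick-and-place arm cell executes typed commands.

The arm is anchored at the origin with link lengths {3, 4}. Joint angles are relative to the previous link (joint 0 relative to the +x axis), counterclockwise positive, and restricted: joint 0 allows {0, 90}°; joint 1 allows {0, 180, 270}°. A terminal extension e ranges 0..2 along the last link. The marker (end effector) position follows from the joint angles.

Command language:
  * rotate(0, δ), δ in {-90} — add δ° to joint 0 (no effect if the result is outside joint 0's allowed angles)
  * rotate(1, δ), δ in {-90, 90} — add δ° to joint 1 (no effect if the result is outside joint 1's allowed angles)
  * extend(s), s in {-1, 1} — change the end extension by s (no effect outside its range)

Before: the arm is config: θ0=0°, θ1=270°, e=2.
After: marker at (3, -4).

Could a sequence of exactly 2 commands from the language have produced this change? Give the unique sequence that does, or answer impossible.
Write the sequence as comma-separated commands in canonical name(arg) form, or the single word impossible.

extend(-1), extend(-1)

begin: config: θ0=0°, θ1=270°, e=2
t=1 extend(-1) ⇒ config: θ0=0°, θ1=270°, e=1
t=2 extend(-1) ⇒ config: θ0=0°, θ1=270°, e=0
no rival 2-sequence matches.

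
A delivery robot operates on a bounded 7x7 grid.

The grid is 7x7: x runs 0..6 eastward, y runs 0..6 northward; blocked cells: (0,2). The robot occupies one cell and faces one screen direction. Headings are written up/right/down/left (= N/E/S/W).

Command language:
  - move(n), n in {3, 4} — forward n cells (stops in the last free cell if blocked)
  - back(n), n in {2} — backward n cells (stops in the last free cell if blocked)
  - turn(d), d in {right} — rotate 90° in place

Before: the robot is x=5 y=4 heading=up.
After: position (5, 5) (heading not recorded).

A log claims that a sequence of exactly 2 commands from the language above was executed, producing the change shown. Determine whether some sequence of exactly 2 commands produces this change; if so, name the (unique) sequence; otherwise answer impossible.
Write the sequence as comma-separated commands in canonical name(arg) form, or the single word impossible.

key: running move(3) before back(2) would end elsewhere — order is forced
from: x=5 y=4 heading=up
step 1 (back(2)): x=5 y=2 heading=up
step 2 (move(3)): x=5 y=5 heading=up
uniquely the one of 16 2-step routes that fits.

back(2), move(3)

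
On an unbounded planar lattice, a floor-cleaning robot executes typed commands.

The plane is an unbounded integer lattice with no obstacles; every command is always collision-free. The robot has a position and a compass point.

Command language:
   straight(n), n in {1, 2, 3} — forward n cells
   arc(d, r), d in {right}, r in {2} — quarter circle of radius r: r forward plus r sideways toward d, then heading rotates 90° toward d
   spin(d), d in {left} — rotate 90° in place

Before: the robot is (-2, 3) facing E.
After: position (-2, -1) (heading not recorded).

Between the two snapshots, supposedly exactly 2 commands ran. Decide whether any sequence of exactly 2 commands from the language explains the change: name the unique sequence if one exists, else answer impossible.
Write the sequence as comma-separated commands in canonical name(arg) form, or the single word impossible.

arc(right, 2), arc(right, 2)

from: (-2, 3) facing E
1. arc(right, 2) → (0, 1) facing S
2. arc(right, 2) → (-2, -1) facing W
uniquely the one of 25 2-step routes that fits.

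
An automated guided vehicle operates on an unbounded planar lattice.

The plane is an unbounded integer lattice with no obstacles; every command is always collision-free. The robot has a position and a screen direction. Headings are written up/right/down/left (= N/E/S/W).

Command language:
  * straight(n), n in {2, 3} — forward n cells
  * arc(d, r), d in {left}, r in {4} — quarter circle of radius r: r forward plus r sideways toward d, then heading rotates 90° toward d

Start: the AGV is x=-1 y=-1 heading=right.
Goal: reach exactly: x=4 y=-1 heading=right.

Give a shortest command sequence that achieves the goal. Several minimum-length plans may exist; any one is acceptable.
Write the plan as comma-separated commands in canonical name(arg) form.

straight(3), straight(2)

from: x=-1 y=-1 heading=right
[1] after straight(3): x=2 y=-1 heading=right
[2] after straight(2): x=4 y=-1 heading=right
nothing shorter than 2 reaches the goal.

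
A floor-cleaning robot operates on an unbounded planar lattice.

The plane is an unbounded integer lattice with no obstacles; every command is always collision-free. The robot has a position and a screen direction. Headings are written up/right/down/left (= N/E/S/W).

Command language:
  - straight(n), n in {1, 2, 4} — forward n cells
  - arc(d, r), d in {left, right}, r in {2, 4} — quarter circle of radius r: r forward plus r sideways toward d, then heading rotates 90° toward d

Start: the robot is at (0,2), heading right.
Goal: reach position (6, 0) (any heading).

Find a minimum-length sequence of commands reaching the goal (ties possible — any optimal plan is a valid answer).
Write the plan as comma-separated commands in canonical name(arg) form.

straight(4), arc(right, 2)

initial: at (0,2), heading right
t=1 straight(4) ⇒ at (4,2), heading right
t=2 arc(right, 2) ⇒ at (6,0), heading down
minimal: 2 command(s), checked below 2.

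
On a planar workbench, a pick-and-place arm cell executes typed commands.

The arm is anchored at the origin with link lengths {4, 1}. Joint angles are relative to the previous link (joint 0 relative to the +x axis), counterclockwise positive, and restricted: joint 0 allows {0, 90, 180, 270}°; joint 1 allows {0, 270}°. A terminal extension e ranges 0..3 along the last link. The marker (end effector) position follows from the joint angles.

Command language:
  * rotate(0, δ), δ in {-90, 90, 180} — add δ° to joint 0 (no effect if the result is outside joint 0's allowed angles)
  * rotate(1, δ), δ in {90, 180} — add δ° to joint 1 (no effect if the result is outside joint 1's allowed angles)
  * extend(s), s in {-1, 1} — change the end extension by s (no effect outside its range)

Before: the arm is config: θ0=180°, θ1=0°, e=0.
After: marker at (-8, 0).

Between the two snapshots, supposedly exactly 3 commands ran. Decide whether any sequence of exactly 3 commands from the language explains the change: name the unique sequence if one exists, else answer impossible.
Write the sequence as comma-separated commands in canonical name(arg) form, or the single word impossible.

from: config: θ0=180°, θ1=0°, e=0
1. extend(1) → config: θ0=180°, θ1=0°, e=1
2. extend(1) → config: θ0=180°, θ1=0°, e=2
3. extend(1) → config: θ0=180°, θ1=0°, e=3
all 343 alternatives checked — unique.

extend(1), extend(1), extend(1)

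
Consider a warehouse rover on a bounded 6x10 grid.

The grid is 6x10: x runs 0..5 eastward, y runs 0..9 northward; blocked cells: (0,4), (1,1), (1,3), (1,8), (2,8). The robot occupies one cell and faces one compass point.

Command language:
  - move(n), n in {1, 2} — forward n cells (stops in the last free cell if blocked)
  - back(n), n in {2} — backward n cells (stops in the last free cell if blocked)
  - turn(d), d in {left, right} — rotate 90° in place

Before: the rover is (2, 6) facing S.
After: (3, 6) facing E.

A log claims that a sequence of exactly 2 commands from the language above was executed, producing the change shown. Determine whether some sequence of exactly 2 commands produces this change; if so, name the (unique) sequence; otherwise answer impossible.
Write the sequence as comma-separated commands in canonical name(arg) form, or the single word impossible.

turn(left), move(1)

key: running move(1) before turn(left) would end elsewhere — order is forced
from: (2, 6) facing S
step 1 (turn(left)): (2, 6) facing E
step 2 (move(1)): (3, 6) facing E
uniquely the one of 25 2-step routes that fits.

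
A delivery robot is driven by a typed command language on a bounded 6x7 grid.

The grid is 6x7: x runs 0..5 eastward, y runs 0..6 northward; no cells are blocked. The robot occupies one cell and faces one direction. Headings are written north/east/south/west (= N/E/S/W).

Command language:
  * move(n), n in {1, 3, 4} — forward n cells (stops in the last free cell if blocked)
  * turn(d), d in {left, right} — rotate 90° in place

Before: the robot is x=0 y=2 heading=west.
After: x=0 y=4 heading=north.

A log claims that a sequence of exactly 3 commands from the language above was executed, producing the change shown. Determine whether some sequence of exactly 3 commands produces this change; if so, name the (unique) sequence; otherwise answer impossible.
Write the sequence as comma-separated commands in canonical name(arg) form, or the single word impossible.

turn(right), move(1), move(1)

key: running move(1) before turn(right) would end elsewhere — order is forced
begin: x=0 y=2 heading=west
step 1 (turn(right)): x=0 y=2 heading=north
step 2 (move(1)): x=0 y=3 heading=north
step 3 (move(1)): x=0 y=4 heading=north
no rival 3-sequence matches.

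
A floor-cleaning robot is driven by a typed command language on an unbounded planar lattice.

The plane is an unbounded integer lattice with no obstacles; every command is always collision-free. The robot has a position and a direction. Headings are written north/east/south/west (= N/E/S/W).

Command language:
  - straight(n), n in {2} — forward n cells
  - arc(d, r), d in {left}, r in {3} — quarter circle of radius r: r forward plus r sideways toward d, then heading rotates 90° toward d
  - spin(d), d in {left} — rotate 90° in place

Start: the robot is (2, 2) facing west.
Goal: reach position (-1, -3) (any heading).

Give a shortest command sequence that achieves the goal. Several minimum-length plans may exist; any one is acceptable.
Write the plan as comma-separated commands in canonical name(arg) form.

arc(left, 3), straight(2)

start: (2, 2) facing west
[1] after arc(left, 3): (-1, -1) facing south
[2] after straight(2): (-1, -3) facing south
no 1-step plan works, so 2 is optimal.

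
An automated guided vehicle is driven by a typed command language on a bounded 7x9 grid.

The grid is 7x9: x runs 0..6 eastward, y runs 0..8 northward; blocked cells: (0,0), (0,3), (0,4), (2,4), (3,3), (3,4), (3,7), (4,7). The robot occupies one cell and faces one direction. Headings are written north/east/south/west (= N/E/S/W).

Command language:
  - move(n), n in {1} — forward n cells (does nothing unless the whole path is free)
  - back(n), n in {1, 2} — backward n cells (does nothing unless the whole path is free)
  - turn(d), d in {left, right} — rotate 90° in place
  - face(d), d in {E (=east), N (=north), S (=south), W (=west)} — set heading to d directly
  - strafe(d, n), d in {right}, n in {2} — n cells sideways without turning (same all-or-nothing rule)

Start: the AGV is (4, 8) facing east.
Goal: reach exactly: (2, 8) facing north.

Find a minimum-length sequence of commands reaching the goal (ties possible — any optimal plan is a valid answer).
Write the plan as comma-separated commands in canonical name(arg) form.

back(2), turn(left)

start: (4, 8) facing east
1. back(2) → (2, 8) facing east
2. turn(left) → (2, 8) facing north
nothing shorter than 2 reaches the goal.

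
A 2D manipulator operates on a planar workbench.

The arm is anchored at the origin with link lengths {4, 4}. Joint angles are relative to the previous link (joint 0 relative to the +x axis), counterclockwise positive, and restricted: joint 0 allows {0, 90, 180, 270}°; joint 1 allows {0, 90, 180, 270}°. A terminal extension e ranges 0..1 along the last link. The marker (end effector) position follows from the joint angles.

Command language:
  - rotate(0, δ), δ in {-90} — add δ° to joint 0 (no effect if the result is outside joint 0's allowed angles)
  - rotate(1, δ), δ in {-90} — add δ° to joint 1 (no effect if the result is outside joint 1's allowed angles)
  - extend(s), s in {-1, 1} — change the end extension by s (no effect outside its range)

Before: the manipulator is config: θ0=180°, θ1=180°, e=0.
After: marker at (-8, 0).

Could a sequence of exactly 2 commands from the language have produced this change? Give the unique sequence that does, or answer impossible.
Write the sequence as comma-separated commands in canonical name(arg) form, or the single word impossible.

begin: config: θ0=180°, θ1=180°, e=0
step 1 (rotate(1, -90)): config: θ0=180°, θ1=90°, e=0
step 2 (rotate(1, -90)): config: θ0=180°, θ1=0°, e=0
uniquely the one of 16 2-step routes that fits.

rotate(1, -90), rotate(1, -90)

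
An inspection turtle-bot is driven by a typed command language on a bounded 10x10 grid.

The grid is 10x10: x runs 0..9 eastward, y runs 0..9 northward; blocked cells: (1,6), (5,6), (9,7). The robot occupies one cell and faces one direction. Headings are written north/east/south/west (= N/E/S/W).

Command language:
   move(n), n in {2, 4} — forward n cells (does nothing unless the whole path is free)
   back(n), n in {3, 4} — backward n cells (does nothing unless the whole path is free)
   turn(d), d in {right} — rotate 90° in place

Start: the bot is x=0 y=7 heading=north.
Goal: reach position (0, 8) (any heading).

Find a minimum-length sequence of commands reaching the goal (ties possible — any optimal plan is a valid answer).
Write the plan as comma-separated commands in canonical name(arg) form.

start: x=0 y=7 heading=north
[1] after back(3): x=0 y=4 heading=north
[2] after move(4): x=0 y=8 heading=north
no 1-step plan works, so 2 is optimal.

back(3), move(4)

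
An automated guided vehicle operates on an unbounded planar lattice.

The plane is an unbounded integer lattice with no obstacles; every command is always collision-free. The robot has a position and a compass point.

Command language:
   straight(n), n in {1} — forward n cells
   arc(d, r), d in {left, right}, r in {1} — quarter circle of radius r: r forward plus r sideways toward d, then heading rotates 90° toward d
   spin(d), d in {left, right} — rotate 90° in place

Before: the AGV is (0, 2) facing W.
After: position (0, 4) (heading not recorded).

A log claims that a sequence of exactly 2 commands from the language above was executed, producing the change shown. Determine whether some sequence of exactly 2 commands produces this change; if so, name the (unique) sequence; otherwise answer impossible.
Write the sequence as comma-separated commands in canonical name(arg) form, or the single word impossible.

arc(right, 1), arc(right, 1)

t0: (0, 2) facing W
1. arc(right, 1) → (-1, 3) facing N
2. arc(right, 1) → (0, 4) facing E
uniquely the one of 25 2-step routes that fits.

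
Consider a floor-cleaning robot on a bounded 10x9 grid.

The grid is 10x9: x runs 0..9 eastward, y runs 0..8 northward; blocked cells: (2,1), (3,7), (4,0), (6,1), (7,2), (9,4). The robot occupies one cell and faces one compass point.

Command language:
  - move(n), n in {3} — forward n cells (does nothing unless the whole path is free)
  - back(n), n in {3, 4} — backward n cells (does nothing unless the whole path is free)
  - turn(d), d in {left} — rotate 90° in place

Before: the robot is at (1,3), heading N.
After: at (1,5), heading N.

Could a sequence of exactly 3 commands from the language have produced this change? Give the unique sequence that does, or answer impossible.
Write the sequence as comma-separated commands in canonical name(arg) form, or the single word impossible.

move(3), back(4), move(3)

key: still facing N at the end — nothing in the sequence rotates
t0: at (1,3), heading N
1. move(3) → at (1,6), heading N
2. back(4) → at (1,2), heading N
3. move(3) → at (1,5), heading N
uniquely the one of 64 3-step routes that fits.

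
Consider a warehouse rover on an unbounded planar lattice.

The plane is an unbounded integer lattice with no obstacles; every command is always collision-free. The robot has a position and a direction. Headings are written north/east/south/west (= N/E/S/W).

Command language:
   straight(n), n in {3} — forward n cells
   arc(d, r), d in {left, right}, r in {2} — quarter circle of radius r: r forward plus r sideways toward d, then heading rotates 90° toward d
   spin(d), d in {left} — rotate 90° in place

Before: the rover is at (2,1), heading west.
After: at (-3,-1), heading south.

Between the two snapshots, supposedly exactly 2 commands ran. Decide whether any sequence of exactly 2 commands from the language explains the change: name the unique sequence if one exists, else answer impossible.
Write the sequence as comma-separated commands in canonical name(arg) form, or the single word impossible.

straight(3), arc(left, 2)

key: order matters: swapping straight(3) and arc(left, 2) lands elsewhere
begin: at (2,1), heading west
1. straight(3) → at (-1,1), heading west
2. arc(left, 2) → at (-3,-1), heading south
uniquely the one of 16 2-step routes that fits.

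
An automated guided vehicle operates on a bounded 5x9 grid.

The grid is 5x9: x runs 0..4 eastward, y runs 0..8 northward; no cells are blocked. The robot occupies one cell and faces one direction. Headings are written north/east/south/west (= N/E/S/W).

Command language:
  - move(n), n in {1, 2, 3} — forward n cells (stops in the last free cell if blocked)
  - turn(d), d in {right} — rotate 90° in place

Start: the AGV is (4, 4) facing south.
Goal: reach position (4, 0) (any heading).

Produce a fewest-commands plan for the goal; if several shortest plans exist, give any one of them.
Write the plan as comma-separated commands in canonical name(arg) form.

start: (4, 4) facing south
[1] after move(1): (4, 3) facing south
[2] after move(3): (4, 0) facing south
minimal: 2 command(s), checked below 2.

move(1), move(3)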